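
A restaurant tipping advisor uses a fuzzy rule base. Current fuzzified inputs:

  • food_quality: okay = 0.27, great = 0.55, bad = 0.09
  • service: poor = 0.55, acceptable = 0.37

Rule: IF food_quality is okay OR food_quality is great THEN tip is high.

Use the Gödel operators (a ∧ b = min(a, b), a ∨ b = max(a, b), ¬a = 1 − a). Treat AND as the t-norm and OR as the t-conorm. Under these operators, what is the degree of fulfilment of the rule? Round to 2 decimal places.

0.55

firing strength: okay=0.27, great=0.55; OR[max(a, b)] → w = 0.55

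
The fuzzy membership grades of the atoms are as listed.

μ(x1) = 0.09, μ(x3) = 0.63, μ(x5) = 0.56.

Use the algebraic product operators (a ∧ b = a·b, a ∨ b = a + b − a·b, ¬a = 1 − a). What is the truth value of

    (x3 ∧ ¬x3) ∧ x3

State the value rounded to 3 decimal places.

¬x3 = 1 − 0.6300 = 0.3700
x3 ∧ ¬x3 = a·b on (0.6300, 0.3700) = 0.2331
(x3 ∧ ¬x3) ∧ x3 = a·b on (0.2331, 0.6300) = 0.1469

0.147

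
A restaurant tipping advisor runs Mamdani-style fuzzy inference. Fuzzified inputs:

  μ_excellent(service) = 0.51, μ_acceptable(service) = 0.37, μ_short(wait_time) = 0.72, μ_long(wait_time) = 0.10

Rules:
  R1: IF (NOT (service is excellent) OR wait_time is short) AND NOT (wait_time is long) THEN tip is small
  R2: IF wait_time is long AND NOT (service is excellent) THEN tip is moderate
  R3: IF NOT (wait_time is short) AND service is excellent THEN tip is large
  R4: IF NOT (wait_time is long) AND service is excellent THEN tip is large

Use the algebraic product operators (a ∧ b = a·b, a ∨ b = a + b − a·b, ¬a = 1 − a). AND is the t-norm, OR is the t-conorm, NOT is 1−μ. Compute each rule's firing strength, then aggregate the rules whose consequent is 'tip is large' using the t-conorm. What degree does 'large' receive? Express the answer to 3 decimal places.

R1: (¬excellent=1−0.51=0.49 OR short=0.72) = 0.8572; AND[a·b] with ¬long=1−0.10=0.90 → w = 0.7715
R2: long=0.10, ¬excellent=1−0.51=0.49; AND[a·b] → w = 0.0490
R3: ¬short=1−0.72=0.28, excellent=0.51; AND[a·b] → w = 0.1428
R4: ¬long=1−0.10=0.90, excellent=0.51; AND[a·b] → w = 0.4590
Rules with consequent 'large': {R3, R4} → strengths 0.1428, 0.4590
Aggregate via t-conorm [a + b − a·b]: 0.5363

0.536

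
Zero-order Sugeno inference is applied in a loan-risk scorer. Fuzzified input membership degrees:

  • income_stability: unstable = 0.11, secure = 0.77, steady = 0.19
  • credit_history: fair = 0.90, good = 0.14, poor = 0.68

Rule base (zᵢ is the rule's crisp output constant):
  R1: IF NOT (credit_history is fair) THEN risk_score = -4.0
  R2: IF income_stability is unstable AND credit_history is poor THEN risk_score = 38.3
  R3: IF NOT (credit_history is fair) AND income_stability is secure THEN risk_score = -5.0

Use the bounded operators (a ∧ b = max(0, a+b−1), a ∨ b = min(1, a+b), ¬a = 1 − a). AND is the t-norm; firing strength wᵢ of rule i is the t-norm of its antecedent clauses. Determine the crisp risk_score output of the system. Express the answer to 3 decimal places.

R1 (z=-4.0): ¬fair=1−0.90=0.10 → w = 0.10
R2 (z=38.3): unstable=0.11, poor=0.68; AND[max(0, a+b−1)] → w = 0.00
R3 (z=-5.0): ¬fair=1−0.90=0.10, secure=0.77; AND[max(0, a+b−1)] → w = 0.00
Weighted average = (0.10·-4.0 + 0.00·38.3 + 0.00·-5.0) / (0.10 + 0.00 + 0.00)
  = -0.4000 / 0.1000 = -4.000

-4.000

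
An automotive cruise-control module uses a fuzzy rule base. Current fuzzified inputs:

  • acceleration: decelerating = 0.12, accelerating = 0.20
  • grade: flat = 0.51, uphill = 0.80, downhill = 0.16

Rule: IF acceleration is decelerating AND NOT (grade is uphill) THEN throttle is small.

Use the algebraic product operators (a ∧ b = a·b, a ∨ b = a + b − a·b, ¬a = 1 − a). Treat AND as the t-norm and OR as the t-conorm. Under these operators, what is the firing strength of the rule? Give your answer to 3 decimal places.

0.024

firing strength: decelerating=0.12, ¬uphill=1−0.80=0.20; AND[a·b] → w = 0.0240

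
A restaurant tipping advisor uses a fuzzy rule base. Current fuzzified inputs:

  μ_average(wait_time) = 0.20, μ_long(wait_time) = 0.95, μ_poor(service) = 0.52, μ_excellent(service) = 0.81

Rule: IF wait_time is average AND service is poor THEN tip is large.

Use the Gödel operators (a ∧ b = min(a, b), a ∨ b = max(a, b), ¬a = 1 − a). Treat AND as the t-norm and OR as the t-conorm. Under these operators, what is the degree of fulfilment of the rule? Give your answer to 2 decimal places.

firing strength: average=0.20, poor=0.52; AND[min(a, b)] → w = 0.20

0.20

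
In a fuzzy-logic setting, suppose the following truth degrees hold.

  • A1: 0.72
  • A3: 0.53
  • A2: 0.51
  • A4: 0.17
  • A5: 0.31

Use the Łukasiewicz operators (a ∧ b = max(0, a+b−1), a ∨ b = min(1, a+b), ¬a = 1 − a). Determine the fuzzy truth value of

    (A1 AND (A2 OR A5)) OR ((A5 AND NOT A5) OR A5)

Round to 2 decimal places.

A2 OR A5 = min(1, a+b) on (0.51, 0.31) = 0.82
A1 AND (A2 OR A5) = max(0, a+b−1) on (0.72, 0.82) = 0.54
NOT A5 = 1 − 0.31 = 0.69
A5 AND NOT A5 = max(0, a+b−1) on (0.31, 0.69) = 0.00
(A5 AND NOT A5) OR A5 = min(1, a+b) on (0.00, 0.31) = 0.31
(A1 AND (A2 OR A5)) OR ((A5 AND NOT A5) OR A5) = min(1, a+b) on (0.54, 0.31) = 0.85

0.85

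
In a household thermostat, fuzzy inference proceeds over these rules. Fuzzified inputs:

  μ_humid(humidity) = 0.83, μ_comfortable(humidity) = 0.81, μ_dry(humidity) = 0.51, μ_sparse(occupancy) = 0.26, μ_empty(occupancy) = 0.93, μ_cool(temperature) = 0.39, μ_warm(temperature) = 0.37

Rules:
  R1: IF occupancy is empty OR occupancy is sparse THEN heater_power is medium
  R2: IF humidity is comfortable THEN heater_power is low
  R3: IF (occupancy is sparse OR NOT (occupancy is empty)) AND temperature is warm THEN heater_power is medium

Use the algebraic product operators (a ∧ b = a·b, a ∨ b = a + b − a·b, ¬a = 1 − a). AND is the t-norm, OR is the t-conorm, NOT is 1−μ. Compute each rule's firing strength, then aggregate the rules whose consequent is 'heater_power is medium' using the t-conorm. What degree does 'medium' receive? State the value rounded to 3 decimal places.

0.954

R1: empty=0.93, sparse=0.26; OR[a + b − a·b] → w = 0.9482
R2: comfortable=0.81 → w = 0.8100
R3: (sparse=0.26 OR ¬empty=1−0.93=0.07) = 0.3118; AND[a·b] with warm=0.37 → w = 0.1154
Rules with consequent 'medium': {R1, R3} → strengths 0.9482, 0.1154
Aggregate via t-conorm [a + b − a·b]: 0.9542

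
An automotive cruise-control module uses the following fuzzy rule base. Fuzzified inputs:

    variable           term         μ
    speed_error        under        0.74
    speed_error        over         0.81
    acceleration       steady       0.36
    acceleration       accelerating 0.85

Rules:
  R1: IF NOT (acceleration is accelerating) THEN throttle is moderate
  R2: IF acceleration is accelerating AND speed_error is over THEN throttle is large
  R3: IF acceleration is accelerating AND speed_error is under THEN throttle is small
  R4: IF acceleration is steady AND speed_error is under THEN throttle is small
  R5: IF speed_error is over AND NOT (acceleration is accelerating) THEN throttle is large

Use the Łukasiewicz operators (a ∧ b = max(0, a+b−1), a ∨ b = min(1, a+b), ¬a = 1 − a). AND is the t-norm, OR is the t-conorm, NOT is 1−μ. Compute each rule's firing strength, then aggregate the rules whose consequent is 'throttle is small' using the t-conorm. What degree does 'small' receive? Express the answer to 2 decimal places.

R1: ¬accelerating=1−0.85=0.15 → w = 0.15
R2: accelerating=0.85, over=0.81; AND[max(0, a+b−1)] → w = 0.66
R3: accelerating=0.85, under=0.74; AND[max(0, a+b−1)] → w = 0.59
R4: steady=0.36, under=0.74; AND[max(0, a+b−1)] → w = 0.10
R5: over=0.81, ¬accelerating=1−0.85=0.15; AND[max(0, a+b−1)] → w = 0.00
Rules with consequent 'small': {R3, R4} → strengths 0.59, 0.10
Aggregate via t-conorm [min(1, a+b)]: 0.69

0.69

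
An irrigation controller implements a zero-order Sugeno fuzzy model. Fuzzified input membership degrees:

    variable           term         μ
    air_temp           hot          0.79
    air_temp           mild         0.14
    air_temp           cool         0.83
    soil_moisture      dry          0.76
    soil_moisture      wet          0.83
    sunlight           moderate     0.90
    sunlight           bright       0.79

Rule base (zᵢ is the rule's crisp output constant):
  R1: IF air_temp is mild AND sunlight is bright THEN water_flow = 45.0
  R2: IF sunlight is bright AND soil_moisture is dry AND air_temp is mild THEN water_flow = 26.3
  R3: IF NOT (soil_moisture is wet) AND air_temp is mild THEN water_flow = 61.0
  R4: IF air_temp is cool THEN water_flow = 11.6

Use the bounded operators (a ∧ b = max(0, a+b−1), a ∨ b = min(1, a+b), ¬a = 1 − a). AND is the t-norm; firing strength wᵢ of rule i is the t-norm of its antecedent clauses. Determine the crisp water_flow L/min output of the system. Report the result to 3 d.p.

11.600

R1 (z=45.0): mild=0.14, bright=0.79; AND[max(0, a+b−1)] → w = 0.00
R2 (z=26.3): bright=0.79, dry=0.76, mild=0.14; AND[max(0, a+b−1)] → w = 0.00
R3 (z=61.0): ¬wet=1−0.83=0.17, mild=0.14; AND[max(0, a+b−1)] → w = 0.00
R4 (z=11.6): cool=0.83 → w = 0.83
Weighted average = (0.00·45.0 + 0.00·26.3 + 0.00·61.0 + 0.83·11.6) / (0.00 + 0.00 + 0.00 + 0.83)
  = 9.6280 / 0.8300 = 11.600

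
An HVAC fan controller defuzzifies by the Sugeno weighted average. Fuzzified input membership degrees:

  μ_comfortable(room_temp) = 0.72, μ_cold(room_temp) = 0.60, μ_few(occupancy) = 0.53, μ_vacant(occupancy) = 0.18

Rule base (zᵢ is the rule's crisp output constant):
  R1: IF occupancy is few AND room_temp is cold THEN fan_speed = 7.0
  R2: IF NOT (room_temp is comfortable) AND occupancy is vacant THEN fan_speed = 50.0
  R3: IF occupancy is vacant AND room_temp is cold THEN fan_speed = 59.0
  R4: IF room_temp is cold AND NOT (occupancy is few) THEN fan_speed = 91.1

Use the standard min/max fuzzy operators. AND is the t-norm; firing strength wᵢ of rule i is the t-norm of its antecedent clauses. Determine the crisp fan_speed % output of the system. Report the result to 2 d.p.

R1 (z=7.0): few=0.53, cold=0.60; AND[min(a, b)] → w = 0.53
R2 (z=50.0): ¬comfortable=1−0.72=0.28, vacant=0.18; AND[min(a, b)] → w = 0.18
R3 (z=59.0): vacant=0.18, cold=0.60; AND[min(a, b)] → w = 0.18
R4 (z=91.1): cold=0.60, ¬few=1−0.53=0.47; AND[min(a, b)] → w = 0.47
Weighted average = (0.53·7.0 + 0.18·50.0 + 0.18·59.0 + 0.47·91.1) / (0.53 + 0.18 + 0.18 + 0.47)
  = 66.1470 / 1.3600 = 48.64

48.64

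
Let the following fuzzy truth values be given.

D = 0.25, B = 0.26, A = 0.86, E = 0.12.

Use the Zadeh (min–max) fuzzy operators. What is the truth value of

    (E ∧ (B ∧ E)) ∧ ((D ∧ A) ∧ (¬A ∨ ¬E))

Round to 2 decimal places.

0.12

B ∧ E = min(a, b) on (0.26, 0.12) = 0.12
E ∧ (B ∧ E) = min(a, b) on (0.12, 0.12) = 0.12
D ∧ A = min(a, b) on (0.25, 0.86) = 0.25
¬A = 1 − 0.86 = 0.14
¬E = 1 − 0.12 = 0.88
¬A ∨ ¬E = max(a, b) on (0.14, 0.88) = 0.88
(D ∧ A) ∧ (¬A ∨ ¬E) = min(a, b) on (0.25, 0.88) = 0.25
(E ∧ (B ∧ E)) ∧ ((D ∧ A) ∧ (¬A ∨ ¬E)) = min(a, b) on (0.12, 0.25) = 0.12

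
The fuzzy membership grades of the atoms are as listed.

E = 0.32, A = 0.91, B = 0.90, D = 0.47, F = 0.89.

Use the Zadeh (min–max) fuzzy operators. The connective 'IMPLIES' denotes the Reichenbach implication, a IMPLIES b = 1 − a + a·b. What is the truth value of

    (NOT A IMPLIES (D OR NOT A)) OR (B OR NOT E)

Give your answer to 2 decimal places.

0.95

NOT A = 1 − 0.91 = 0.09
NOT A = 1 − 0.91 = 0.09
D OR NOT A = max(a, b) on (0.47, 0.09) = 0.47
NOT A IMPLIES (D OR NOT A)  [Reichenbach: 1 − a + a·b] with a=0.09, b=0.47 → 0.95
NOT E = 1 − 0.32 = 0.68
B OR NOT E = max(a, b) on (0.90, 0.68) = 0.90
(NOT A IMPLIES (D OR NOT A)) OR (B OR NOT E) = max(a, b) on (0.95, 0.90) = 0.95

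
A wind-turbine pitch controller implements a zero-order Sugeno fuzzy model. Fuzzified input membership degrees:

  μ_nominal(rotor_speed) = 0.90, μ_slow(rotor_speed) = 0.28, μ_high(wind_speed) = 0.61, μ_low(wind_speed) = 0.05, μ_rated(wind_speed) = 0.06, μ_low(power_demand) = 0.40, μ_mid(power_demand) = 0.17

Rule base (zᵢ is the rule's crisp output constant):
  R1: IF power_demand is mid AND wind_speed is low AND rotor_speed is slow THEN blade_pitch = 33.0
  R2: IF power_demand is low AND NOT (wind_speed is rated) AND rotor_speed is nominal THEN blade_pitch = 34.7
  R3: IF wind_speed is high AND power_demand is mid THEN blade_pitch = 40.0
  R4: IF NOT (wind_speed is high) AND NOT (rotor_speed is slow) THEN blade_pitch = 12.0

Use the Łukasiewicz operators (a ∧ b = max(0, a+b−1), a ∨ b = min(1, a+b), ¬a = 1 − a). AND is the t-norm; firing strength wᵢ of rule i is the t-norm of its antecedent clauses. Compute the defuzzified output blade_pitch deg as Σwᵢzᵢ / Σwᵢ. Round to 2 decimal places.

R1 (z=33.0): mid=0.17, low=0.05, slow=0.28; AND[max(0, a+b−1)] → w = 0.00
R2 (z=34.7): low=0.40, ¬rated=1−0.06=0.94, nominal=0.90; AND[max(0, a+b−1)] → w = 0.24
R3 (z=40.0): high=0.61, mid=0.17; AND[max(0, a+b−1)] → w = 0.00
R4 (z=12.0): ¬high=1−0.61=0.39, ¬slow=1−0.28=0.72; AND[max(0, a+b−1)] → w = 0.11
Weighted average = (0.00·33.0 + 0.24·34.7 + 0.00·40.0 + 0.11·12.0) / (0.00 + 0.24 + 0.00 + 0.11)
  = 9.6480 / 0.3500 = 27.57

27.57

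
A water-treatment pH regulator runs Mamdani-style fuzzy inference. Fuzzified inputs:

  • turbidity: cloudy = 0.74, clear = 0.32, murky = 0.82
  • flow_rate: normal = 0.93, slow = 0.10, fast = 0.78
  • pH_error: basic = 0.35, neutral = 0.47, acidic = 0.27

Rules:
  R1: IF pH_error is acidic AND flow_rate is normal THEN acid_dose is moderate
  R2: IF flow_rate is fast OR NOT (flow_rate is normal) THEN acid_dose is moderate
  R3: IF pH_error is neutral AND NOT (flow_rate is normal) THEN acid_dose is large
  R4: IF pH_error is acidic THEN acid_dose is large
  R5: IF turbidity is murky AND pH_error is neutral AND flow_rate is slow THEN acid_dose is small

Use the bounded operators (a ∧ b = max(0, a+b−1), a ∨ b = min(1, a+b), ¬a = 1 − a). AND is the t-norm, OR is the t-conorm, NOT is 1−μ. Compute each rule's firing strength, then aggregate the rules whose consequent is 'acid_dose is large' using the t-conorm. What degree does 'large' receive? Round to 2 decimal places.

R1: acidic=0.27, normal=0.93; AND[max(0, a+b−1)] → w = 0.20
R2: fast=0.78, ¬normal=1−0.93=0.07; OR[min(1, a+b)] → w = 0.85
R3: neutral=0.47, ¬normal=1−0.93=0.07; AND[max(0, a+b−1)] → w = 0.00
R4: acidic=0.27 → w = 0.27
R5: murky=0.82, neutral=0.47, slow=0.10; AND[max(0, a+b−1)] → w = 0.00
Rules with consequent 'large': {R3, R4} → strengths 0.00, 0.27
Aggregate via t-conorm [min(1, a+b)]: 0.27

0.27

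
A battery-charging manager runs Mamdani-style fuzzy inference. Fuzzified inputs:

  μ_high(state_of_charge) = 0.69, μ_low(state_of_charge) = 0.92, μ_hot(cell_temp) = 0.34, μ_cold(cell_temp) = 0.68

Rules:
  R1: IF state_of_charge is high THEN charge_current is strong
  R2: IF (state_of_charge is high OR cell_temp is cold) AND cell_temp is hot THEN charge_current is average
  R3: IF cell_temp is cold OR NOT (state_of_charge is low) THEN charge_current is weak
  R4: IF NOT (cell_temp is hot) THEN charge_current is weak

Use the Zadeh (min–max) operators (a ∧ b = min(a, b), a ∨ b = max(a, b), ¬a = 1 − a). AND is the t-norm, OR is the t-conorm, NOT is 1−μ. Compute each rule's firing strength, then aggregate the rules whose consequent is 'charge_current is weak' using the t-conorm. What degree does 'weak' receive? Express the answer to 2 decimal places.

0.68

R1: high=0.69 → w = 0.69
R2: (high=0.69 OR cold=0.68) = 0.69; AND[min(a, b)] with hot=0.34 → w = 0.34
R3: cold=0.68, ¬low=1−0.92=0.08; OR[max(a, b)] → w = 0.68
R4: ¬hot=1−0.34=0.66 → w = 0.66
Rules with consequent 'weak': {R3, R4} → strengths 0.68, 0.66
Aggregate via t-conorm [max(a, b)]: 0.68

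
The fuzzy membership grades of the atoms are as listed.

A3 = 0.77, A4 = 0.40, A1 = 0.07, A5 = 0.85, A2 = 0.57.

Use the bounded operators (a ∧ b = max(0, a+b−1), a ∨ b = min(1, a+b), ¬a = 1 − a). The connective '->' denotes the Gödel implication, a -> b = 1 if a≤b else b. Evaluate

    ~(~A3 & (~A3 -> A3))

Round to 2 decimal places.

~A3 = 1 − 0.77 = 0.23
~A3 = 1 − 0.77 = 0.23
~A3 -> A3  [Gödel: 1 if a≤b else b] with a=0.23, b=0.77 → 1.00
~A3 & (~A3 -> A3) = max(0, a+b−1) on (0.23, 1.00) = 0.23
~(~A3 & (~A3 -> A3)) = 1 − 0.23 = 0.77

0.77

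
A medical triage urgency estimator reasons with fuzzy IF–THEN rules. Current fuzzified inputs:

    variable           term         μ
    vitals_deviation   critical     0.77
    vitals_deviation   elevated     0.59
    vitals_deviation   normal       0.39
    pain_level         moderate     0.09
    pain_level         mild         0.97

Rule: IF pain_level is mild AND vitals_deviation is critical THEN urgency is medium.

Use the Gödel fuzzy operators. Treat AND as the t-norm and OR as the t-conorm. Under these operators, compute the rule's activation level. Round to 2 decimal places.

0.77

firing strength: mild=0.97, critical=0.77; AND[min(a, b)] → w = 0.77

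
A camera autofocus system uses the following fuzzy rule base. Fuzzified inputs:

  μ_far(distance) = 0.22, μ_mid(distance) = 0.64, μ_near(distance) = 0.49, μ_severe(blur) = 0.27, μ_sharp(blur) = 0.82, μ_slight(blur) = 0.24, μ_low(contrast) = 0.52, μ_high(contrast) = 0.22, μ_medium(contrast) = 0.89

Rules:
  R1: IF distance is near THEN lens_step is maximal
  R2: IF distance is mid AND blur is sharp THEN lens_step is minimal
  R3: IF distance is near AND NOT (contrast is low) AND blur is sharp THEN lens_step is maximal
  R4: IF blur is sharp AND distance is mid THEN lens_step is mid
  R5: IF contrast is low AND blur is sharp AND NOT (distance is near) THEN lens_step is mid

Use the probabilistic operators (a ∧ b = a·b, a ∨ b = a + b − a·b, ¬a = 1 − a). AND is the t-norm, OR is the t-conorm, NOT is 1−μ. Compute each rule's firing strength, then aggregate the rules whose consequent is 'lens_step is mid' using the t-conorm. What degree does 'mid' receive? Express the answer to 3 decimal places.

0.628

R1: near=0.49 → w = 0.4900
R2: mid=0.64, sharp=0.82; AND[a·b] → w = 0.5248
R3: near=0.49, ¬low=1−0.52=0.48, sharp=0.82; AND[a·b] → w = 0.1929
R4: sharp=0.82, mid=0.64; AND[a·b] → w = 0.5248
R5: low=0.52, sharp=0.82, ¬near=1−0.49=0.51; AND[a·b] → w = 0.2175
Rules with consequent 'mid': {R4, R5} → strengths 0.5248, 0.2175
Aggregate via t-conorm [a + b − a·b]: 0.6281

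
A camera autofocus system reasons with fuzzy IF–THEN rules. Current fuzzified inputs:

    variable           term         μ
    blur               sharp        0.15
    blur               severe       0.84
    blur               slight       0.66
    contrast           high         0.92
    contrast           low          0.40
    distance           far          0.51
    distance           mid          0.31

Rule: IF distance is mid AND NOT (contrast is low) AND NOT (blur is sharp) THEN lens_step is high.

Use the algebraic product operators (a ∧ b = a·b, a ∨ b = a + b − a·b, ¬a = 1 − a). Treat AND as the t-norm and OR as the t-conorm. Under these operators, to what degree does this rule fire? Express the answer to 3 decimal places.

firing strength: mid=0.31, ¬low=1−0.40=0.60, ¬sharp=1−0.15=0.85; AND[a·b] → w = 0.1581

0.158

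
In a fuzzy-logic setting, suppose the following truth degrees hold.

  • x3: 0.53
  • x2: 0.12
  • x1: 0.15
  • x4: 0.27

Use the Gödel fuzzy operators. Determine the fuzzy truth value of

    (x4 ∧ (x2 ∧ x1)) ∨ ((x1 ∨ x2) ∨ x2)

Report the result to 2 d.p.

0.15

x2 ∧ x1 = min(a, b) on (0.12, 0.15) = 0.12
x4 ∧ (x2 ∧ x1) = min(a, b) on (0.27, 0.12) = 0.12
x1 ∨ x2 = max(a, b) on (0.15, 0.12) = 0.15
(x1 ∨ x2) ∨ x2 = max(a, b) on (0.15, 0.12) = 0.15
(x4 ∧ (x2 ∧ x1)) ∨ ((x1 ∨ x2) ∨ x2) = max(a, b) on (0.12, 0.15) = 0.15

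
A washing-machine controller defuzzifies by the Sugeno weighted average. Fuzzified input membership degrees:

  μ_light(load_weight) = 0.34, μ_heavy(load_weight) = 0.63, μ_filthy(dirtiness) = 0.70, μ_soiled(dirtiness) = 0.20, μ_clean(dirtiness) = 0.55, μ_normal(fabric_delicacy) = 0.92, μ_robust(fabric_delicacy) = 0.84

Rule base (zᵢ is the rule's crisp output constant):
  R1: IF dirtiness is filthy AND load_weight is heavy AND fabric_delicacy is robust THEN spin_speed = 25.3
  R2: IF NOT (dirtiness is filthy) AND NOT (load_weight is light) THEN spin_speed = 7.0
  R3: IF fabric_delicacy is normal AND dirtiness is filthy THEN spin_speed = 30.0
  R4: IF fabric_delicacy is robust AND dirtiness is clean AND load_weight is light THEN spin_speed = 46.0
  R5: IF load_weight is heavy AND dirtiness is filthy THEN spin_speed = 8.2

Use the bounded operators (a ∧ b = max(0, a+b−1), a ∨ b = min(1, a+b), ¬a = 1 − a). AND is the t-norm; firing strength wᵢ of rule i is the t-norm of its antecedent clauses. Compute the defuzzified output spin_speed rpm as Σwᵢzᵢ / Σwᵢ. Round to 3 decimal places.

22.863

R1 (z=25.3): filthy=0.70, heavy=0.63, robust=0.84; AND[max(0, a+b−1)] → w = 0.17
R2 (z=7.0): ¬filthy=1−0.70=0.30, ¬light=1−0.34=0.66; AND[max(0, a+b−1)] → w = 0.00
R3 (z=30.0): normal=0.92, filthy=0.70; AND[max(0, a+b−1)] → w = 0.62
R4 (z=46.0): robust=0.84, clean=0.55, light=0.34; AND[max(0, a+b−1)] → w = 0.00
R5 (z=8.2): heavy=0.63, filthy=0.70; AND[max(0, a+b−1)] → w = 0.33
Weighted average = (0.17·25.3 + 0.00·7.0 + 0.62·30.0 + 0.00·46.0 + 0.33·8.2) / (0.17 + 0.00 + 0.62 + 0.00 + 0.33)
  = 25.6070 / 1.1200 = 22.863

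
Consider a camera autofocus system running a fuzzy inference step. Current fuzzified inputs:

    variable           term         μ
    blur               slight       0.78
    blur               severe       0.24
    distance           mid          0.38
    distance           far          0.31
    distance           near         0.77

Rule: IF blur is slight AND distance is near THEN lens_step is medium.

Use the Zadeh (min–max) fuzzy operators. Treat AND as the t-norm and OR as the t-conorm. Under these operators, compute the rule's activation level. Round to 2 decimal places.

firing strength: slight=0.78, near=0.77; AND[min(a, b)] → w = 0.77

0.77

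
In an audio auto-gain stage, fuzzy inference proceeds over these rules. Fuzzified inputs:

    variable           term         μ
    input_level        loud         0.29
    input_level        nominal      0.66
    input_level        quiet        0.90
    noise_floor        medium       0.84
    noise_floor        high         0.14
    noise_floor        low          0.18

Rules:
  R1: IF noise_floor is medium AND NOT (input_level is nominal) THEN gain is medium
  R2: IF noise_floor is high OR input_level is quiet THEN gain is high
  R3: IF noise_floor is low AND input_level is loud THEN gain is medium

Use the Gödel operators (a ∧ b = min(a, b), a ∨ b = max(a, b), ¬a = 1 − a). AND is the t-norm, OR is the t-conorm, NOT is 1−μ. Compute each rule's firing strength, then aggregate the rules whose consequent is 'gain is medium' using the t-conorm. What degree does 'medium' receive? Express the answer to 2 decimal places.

0.34

R1: medium=0.84, ¬nominal=1−0.66=0.34; AND[min(a, b)] → w = 0.34
R2: high=0.14, quiet=0.90; OR[max(a, b)] → w = 0.90
R3: low=0.18, loud=0.29; AND[min(a, b)] → w = 0.18
Rules with consequent 'medium': {R1, R3} → strengths 0.34, 0.18
Aggregate via t-conorm [max(a, b)]: 0.34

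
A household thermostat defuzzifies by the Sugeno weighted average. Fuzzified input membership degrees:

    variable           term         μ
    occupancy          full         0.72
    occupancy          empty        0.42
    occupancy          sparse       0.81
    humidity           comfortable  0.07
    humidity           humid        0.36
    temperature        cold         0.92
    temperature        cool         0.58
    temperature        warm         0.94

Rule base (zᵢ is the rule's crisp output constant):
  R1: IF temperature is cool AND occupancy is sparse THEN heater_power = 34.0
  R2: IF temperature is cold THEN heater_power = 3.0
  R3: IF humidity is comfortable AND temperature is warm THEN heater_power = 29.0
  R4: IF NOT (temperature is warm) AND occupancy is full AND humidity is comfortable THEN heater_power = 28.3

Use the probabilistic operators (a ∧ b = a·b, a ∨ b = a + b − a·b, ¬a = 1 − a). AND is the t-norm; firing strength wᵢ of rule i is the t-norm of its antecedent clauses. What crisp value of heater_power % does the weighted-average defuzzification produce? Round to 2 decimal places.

R1 (z=34.0): cool=0.58, sparse=0.81; AND[a·b] → w = 0.4698
R2 (z=3.0): cold=0.92 → w = 0.9200
R3 (z=29.0): comfortable=0.07, warm=0.94; AND[a·b] → w = 0.0658
R4 (z=28.3): ¬warm=1−0.94=0.06, full=0.72, comfortable=0.07; AND[a·b] → w = 0.0030
Weighted average = (0.4698·34.0 + 0.9200·3.0 + 0.0658·29.0 + 0.0030·28.3) / (0.4698 + 0.9200 + 0.0658 + 0.0030)
  = 20.7270 / 1.4586 = 14.21

14.21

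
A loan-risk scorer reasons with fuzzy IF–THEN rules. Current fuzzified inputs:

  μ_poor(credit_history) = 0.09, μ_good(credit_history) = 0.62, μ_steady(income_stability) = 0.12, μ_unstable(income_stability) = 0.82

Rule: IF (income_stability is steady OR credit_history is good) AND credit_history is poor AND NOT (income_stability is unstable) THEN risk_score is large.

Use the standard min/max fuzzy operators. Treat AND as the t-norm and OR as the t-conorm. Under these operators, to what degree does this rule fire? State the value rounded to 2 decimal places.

firing strength: (steady=0.12 OR good=0.62) = 0.62; AND[min(a, b)] with poor=0.09, ¬unstable=1−0.82=0.18 → w = 0.09

0.09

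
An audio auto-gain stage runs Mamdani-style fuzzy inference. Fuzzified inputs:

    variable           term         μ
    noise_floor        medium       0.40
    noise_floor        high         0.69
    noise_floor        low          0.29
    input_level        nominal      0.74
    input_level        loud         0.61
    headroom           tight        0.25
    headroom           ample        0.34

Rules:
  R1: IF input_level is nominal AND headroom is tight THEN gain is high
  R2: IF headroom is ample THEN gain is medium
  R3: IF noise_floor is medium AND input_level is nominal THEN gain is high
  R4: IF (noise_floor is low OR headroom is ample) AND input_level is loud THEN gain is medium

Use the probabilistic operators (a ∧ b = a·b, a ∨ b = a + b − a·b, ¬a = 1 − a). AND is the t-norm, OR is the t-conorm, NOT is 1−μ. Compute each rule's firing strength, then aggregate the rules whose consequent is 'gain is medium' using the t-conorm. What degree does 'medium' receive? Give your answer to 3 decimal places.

0.554

R1: nominal=0.74, tight=0.25; AND[a·b] → w = 0.1850
R2: ample=0.34 → w = 0.3400
R3: medium=0.40, nominal=0.74; AND[a·b] → w = 0.2960
R4: (low=0.29 OR ample=0.34) = 0.5314; AND[a·b] with loud=0.61 → w = 0.3242
Rules with consequent 'medium': {R2, R4} → strengths 0.3400, 0.3242
Aggregate via t-conorm [a + b − a·b]: 0.5539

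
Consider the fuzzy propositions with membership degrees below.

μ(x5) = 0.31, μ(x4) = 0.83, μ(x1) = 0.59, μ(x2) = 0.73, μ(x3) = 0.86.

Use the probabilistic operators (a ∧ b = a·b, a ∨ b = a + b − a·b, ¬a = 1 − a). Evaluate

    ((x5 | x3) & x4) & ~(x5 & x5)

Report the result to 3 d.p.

x5 | x3 = a + b − a·b on (0.3100, 0.8600) = 0.9034
(x5 | x3) & x4 = a·b on (0.9034, 0.8300) = 0.7498
x5 & x5 = a·b on (0.3100, 0.3100) = 0.0961
~(x5 & x5) = 1 − 0.0961 = 0.9039
((x5 | x3) & x4) & ~(x5 & x5) = a·b on (0.7498, 0.9039) = 0.6778

0.678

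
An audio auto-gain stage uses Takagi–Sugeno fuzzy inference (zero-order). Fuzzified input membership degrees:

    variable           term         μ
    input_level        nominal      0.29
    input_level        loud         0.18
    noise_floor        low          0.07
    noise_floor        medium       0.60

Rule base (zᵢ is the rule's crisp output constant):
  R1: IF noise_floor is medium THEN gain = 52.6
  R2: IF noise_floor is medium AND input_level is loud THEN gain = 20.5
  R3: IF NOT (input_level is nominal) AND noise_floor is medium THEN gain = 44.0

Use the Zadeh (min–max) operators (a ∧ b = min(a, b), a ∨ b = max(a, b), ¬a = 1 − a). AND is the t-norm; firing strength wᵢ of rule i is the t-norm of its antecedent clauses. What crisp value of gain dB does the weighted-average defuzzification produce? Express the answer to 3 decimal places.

R1 (z=52.6): medium=0.60 → w = 0.60
R2 (z=20.5): medium=0.60, loud=0.18; AND[min(a, b)] → w = 0.18
R3 (z=44.0): ¬nominal=1−0.29=0.71, medium=0.60; AND[min(a, b)] → w = 0.60
Weighted average = (0.60·52.6 + 0.18·20.5 + 0.60·44.0) / (0.60 + 0.18 + 0.60)
  = 61.6500 / 1.3800 = 44.674

44.674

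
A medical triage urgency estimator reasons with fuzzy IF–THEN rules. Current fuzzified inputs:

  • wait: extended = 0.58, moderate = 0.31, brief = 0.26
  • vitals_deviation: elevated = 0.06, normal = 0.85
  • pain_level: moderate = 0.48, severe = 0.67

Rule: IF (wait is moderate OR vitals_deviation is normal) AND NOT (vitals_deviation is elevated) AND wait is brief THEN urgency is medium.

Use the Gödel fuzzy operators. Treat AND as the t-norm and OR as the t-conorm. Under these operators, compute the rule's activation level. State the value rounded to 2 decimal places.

0.26

firing strength: (moderate=0.31 OR normal=0.85) = 0.85; AND[min(a, b)] with ¬elevated=1−0.06=0.94, brief=0.26 → w = 0.26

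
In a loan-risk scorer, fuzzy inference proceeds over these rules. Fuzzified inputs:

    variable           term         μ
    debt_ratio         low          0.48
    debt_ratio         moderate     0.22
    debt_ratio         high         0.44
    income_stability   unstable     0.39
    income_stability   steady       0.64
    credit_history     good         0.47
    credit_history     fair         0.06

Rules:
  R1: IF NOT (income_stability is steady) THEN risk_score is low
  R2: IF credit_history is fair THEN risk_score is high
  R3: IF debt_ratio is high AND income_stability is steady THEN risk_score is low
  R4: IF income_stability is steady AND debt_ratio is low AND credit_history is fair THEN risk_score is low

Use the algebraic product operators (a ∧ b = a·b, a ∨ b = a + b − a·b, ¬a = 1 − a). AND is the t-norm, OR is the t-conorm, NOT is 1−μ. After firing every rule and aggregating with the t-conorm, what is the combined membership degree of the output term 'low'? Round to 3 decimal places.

0.549

R1: ¬steady=1−0.64=0.36 → w = 0.3600
R2: fair=0.06 → w = 0.0600
R3: high=0.44, steady=0.64; AND[a·b] → w = 0.2816
R4: steady=0.64, low=0.48, fair=0.06; AND[a·b] → w = 0.0184
Rules with consequent 'low': {R1, R3, R4} → strengths 0.3600, 0.2816, 0.0184
Aggregate via t-conorm [a + b − a·b]: 0.5487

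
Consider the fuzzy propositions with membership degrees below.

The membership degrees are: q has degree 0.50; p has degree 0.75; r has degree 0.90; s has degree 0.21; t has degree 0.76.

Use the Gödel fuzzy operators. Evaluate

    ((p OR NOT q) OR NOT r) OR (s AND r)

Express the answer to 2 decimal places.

0.75

NOT q = 1 − 0.50 = 0.50
p OR NOT q = max(a, b) on (0.75, 0.50) = 0.75
NOT r = 1 − 0.90 = 0.10
(p OR NOT q) OR NOT r = max(a, b) on (0.75, 0.10) = 0.75
s AND r = min(a, b) on (0.21, 0.90) = 0.21
((p OR NOT q) OR NOT r) OR (s AND r) = max(a, b) on (0.75, 0.21) = 0.75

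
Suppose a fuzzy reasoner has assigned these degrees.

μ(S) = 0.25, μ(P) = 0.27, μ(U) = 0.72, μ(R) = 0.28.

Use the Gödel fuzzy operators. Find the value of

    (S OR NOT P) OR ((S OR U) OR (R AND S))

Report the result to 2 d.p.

NOT P = 1 − 0.27 = 0.73
S OR NOT P = max(a, b) on (0.25, 0.73) = 0.73
S OR U = max(a, b) on (0.25, 0.72) = 0.72
R AND S = min(a, b) on (0.28, 0.25) = 0.25
(S OR U) OR (R AND S) = max(a, b) on (0.72, 0.25) = 0.72
(S OR NOT P) OR ((S OR U) OR (R AND S)) = max(a, b) on (0.73, 0.72) = 0.73

0.73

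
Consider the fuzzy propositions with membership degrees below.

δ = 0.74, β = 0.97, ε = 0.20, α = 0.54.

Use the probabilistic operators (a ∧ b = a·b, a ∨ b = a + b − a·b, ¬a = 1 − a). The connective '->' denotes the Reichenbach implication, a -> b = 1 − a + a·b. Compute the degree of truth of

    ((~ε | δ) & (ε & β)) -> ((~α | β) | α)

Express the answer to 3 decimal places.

0.999

~ε = 1 − 0.2000 = 0.8000
~ε | δ = a + b − a·b on (0.8000, 0.7400) = 0.9480
ε & β = a·b on (0.2000, 0.9700) = 0.1940
(~ε | δ) & (ε & β) = a·b on (0.9480, 0.1940) = 0.1839
~α = 1 − 0.5400 = 0.4600
~α | β = a + b − a·b on (0.4600, 0.9700) = 0.9838
(~α | β) | α = a + b − a·b on (0.9838, 0.5400) = 0.9925
((~ε | δ) & (ε & β)) -> ((~α | β) | α)  [Reichenbach: 1 − a + a·b] with a=0.1839, b=0.9925 → 0.9986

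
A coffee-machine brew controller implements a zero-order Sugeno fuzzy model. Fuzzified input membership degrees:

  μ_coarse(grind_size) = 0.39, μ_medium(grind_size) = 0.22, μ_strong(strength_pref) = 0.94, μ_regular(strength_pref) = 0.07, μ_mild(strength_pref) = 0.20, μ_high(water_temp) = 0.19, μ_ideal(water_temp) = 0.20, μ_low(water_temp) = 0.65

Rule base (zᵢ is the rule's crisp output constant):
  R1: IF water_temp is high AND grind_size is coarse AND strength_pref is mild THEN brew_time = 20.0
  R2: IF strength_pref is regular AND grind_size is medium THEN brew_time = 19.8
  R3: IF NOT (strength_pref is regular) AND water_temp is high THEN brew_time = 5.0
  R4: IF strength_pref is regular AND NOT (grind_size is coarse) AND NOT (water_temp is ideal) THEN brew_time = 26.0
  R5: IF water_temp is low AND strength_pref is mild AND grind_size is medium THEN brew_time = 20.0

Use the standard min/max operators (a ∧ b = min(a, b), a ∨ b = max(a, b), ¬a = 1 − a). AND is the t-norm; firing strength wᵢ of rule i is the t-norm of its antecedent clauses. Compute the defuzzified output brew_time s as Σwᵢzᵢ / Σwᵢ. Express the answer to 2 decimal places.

R1 (z=20.0): high=0.19, coarse=0.39, mild=0.20; AND[min(a, b)] → w = 0.19
R2 (z=19.8): regular=0.07, medium=0.22; AND[min(a, b)] → w = 0.07
R3 (z=5.0): ¬regular=1−0.07=0.93, high=0.19; AND[min(a, b)] → w = 0.19
R4 (z=26.0): regular=0.07, ¬coarse=1−0.39=0.61, ¬ideal=1−0.20=0.80; AND[min(a, b)] → w = 0.07
R5 (z=20.0): low=0.65, mild=0.20, medium=0.22; AND[min(a, b)] → w = 0.20
Weighted average = (0.19·20.0 + 0.07·19.8 + 0.19·5.0 + 0.07·26.0 + 0.20·20.0) / (0.19 + 0.07 + 0.19 + 0.07 + 0.20)
  = 11.9560 / 0.7200 = 16.61

16.61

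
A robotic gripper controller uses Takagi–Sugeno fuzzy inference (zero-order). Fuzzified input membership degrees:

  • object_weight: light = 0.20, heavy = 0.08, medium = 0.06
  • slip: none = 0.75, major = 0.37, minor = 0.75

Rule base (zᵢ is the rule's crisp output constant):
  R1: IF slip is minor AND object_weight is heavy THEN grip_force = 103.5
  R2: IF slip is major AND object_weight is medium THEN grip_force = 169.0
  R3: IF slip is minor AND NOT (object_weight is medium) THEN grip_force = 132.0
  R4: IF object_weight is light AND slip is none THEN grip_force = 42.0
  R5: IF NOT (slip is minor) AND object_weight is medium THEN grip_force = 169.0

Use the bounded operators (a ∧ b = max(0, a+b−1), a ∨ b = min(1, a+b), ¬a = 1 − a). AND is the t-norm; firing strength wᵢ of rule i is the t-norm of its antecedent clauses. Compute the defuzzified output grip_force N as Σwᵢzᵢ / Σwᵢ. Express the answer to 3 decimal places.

R1 (z=103.5): minor=0.75, heavy=0.08; AND[max(0, a+b−1)] → w = 0.00
R2 (z=169.0): major=0.37, medium=0.06; AND[max(0, a+b−1)] → w = 0.00
R3 (z=132.0): minor=0.75, ¬medium=1−0.06=0.94; AND[max(0, a+b−1)] → w = 0.69
R4 (z=42.0): light=0.20, none=0.75; AND[max(0, a+b−1)] → w = 0.00
R5 (z=169.0): ¬minor=1−0.75=0.25, medium=0.06; AND[max(0, a+b−1)] → w = 0.00
Weighted average = (0.00·103.5 + 0.00·169.0 + 0.69·132.0 + 0.00·42.0 + 0.00·169.0) / (0.00 + 0.00 + 0.69 + 0.00 + 0.00)
  = 91.0800 / 0.6900 = 132.000

132.000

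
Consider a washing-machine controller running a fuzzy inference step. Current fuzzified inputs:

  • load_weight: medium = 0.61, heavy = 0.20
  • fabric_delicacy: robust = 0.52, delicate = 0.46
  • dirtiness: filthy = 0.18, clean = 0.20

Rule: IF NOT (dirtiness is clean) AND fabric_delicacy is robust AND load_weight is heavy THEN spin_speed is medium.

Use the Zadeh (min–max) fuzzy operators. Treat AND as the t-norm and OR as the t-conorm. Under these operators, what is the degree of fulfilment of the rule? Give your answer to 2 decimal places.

firing strength: ¬clean=1−0.20=0.80, robust=0.52, heavy=0.20; AND[min(a, b)] → w = 0.20

0.20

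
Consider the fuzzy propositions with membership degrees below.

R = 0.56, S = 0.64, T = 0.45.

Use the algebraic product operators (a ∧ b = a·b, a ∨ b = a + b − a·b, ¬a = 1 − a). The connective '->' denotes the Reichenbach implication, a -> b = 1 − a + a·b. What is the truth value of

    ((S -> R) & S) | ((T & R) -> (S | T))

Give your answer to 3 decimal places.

S -> R  [Reichenbach: 1 − a + a·b] with a=0.6400, b=0.5600 → 0.7184
(S -> R) & S = a·b on (0.7184, 0.6400) = 0.4598
T & R = a·b on (0.4500, 0.5600) = 0.2520
S | T = a + b − a·b on (0.6400, 0.4500) = 0.8020
(T & R) -> (S | T)  [Reichenbach: 1 − a + a·b] with a=0.2520, b=0.8020 → 0.9501
((S -> R) & S) | ((T & R) -> (S | T)) = a + b − a·b on (0.4598, 0.9501) = 0.9730

0.973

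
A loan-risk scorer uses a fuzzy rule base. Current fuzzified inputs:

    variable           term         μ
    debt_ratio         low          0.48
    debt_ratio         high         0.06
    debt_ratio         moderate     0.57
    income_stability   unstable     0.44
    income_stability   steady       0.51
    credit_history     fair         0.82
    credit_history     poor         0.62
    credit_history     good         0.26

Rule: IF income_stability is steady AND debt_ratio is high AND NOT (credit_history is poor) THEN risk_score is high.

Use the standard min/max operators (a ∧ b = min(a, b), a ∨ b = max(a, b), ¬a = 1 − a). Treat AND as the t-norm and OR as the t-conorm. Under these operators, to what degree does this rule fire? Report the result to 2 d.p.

firing strength: steady=0.51, high=0.06, ¬poor=1−0.62=0.38; AND[min(a, b)] → w = 0.06

0.06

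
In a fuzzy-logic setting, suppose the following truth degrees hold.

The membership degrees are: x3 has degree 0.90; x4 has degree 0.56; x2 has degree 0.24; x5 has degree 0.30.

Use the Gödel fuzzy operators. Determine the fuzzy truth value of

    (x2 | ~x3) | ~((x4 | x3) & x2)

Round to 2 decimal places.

~x3 = 1 − 0.90 = 0.10
x2 | ~x3 = max(a, b) on (0.24, 0.10) = 0.24
x4 | x3 = max(a, b) on (0.56, 0.90) = 0.90
(x4 | x3) & x2 = min(a, b) on (0.90, 0.24) = 0.24
~((x4 | x3) & x2) = 1 − 0.24 = 0.76
(x2 | ~x3) | ~((x4 | x3) & x2) = max(a, b) on (0.24, 0.76) = 0.76

0.76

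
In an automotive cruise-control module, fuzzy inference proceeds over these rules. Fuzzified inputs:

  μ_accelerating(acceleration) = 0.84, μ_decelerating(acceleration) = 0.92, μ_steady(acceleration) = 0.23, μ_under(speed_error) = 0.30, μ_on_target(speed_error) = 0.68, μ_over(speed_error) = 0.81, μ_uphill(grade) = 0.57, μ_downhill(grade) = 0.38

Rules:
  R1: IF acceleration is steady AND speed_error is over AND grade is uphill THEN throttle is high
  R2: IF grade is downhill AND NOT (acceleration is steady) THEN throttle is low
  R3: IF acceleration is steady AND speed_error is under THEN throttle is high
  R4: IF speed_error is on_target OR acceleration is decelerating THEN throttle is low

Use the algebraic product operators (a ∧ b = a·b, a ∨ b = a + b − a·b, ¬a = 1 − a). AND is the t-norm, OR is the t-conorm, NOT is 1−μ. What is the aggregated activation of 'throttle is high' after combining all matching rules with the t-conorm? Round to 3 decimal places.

0.168

R1: steady=0.23, over=0.81, uphill=0.57; AND[a·b] → w = 0.1062
R2: downhill=0.38, ¬steady=1−0.23=0.77; AND[a·b] → w = 0.2926
R3: steady=0.23, under=0.30; AND[a·b] → w = 0.0690
R4: on_target=0.68, decelerating=0.92; OR[a + b − a·b] → w = 0.9744
Rules with consequent 'high': {R1, R3} → strengths 0.1062, 0.0690
Aggregate via t-conorm [a + b − a·b]: 0.1679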